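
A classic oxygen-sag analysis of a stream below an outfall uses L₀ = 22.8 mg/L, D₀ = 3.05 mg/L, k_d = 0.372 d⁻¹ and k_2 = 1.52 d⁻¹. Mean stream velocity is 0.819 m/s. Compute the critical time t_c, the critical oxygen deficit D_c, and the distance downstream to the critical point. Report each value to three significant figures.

t_c ≈ 0.762 d; D_c ≈ 4.20 mg/L; x_c ≈ 53.9 km

t_c = [1/(k_2−k_d)] ln[(k_2/k_d)(1 − D₀(k_2−k_d)/(k_d L₀))]
= [1/(1.52−0.372)] ln[(1.52/0.372)(1 − 3.05×1.148/(0.372×22.8))]
= (1/1.148) ln[4.086 × 0.5872] = 0.8711 × ln(2.399) = 0.8711 × 0.8751 = 0.7623 d.
L(t_c) = L₀ e^(−k_d t_c) = 22.8 × 0.7531 = 17.17 mg/L, and at the critical point k_2 D_c = k_d L, so D_c = (0.372/1.52) × 17.17 = 4.202 mg/L.
x_c = v t_c = 0.819 m/s × 0.7623 d × 86400 s/d = 53940 m ≈ 53.9 km.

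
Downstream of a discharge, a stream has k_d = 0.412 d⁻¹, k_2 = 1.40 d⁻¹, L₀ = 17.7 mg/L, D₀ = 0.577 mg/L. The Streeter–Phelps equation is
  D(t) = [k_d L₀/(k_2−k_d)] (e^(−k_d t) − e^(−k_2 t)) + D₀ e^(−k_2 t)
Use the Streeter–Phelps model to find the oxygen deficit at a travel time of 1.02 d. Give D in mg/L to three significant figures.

k_d L₀/(k_2−k_d) = 0.412×17.7/(1.40−0.412) = 7.292/0.9880 = 7.381 mg/L.
e^(−k_d t) = e^(−0.412×1.020) = 0.6569; e^(−k_2 t) = e^(−1.40×1.020) = 0.2398.
D = 7.381 × (0.6569 − 0.2398) + 0.577 × 0.2398 = 3.079 + 0.1384 = 3.217 mg/L.

D ≈ 3.22 mg/L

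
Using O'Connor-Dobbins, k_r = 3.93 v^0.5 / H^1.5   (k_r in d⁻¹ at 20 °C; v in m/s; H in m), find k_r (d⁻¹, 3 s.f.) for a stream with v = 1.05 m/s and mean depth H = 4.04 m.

k_r ≈ 0.496 d⁻¹

k_r = 3.93 × 1.05^0.5 / 4.04^1.5 = 3.93 × 1.025 / 8.120 = 0.4959 d⁻¹.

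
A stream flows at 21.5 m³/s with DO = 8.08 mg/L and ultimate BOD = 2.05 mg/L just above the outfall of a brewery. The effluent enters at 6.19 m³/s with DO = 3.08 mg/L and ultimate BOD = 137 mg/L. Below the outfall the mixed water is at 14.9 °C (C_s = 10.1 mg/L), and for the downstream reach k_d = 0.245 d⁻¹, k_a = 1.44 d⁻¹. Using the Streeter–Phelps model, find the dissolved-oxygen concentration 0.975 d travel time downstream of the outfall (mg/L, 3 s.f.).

DO ≈ 5.75 mg/L

Mixed DO = (21.5×8.08 + 6.19×3.08)/(21.5+6.19) = 192.8/27.69 = 6.962 mg/L.
Mixed L₀ = (21.5×2.05 + 6.19×137)/(27.69) = 892.1/27.69 = 32.22 mg/L.
Initial deficit D₀ = C_s − DO₀ = 10.1 − 6.962 = 3.138 mg/L.
D(0.975) = [0.245×32.22/(1.44−0.245)](e^(−0.245×0.975) − e^(−1.44×0.975)) + 3.138 e^(−1.44×0.975)
= 6.605 × (0.7875 − 0.2456) + 3.138 × 0.2456 = 4.350 mg/L.
DO = 10.1 − 4.350 = 5.750 mg/L.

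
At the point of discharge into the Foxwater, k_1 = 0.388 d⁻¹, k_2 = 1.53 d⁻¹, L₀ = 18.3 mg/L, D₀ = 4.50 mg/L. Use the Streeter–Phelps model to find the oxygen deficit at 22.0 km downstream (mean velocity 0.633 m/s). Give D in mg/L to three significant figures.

Travel time t = x/v = 22.0 km / (0.633 m/s) = 22000 m / 0.633 m/s = 34760 s = 0.4023 d.
k_1 L₀/(k_2−k_1) = 0.388×18.3/(1.53−0.388) = 7.100/1.142 = 6.218 mg/L.
e^(−k_1 t) = e^(−0.388×0.4023) = 0.8555; e^(−k_2 t) = e^(−1.53×0.4023) = 0.5404.
D = 6.218 × (0.8555 − 0.5404) + 4.50 × 0.5404 = 1.959 + 2.432 = 4.391 mg/L.

D ≈ 4.39 mg/L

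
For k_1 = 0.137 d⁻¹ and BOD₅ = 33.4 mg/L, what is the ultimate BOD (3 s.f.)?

BOD₅ = L₀(1 − e^(−5k_1)) ⇒ L₀ = BOD₅ / (1 − e^(−5×0.137))
= 33.4 / (1 − 0.5041) = 33.4 / 0.4959 = 67.35 mg/L.

L₀ ≈ 67.4 mg/L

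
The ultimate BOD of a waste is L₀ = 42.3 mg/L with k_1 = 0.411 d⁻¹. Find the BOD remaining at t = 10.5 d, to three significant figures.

L_t = L₀ e^(−k_1 t) = 42.3 × e^(−0.411×10.5) = 42.3 × 0.01336 = 0.5651 mg/L.

L ≈ 0.565 mg/L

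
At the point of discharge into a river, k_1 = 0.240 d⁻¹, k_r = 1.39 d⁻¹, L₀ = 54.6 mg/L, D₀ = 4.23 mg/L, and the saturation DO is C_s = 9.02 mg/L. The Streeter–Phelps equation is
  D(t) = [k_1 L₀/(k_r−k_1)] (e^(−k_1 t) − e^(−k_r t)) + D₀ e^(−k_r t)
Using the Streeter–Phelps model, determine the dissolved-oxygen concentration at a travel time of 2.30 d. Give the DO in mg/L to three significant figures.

DO ≈ 2.75 mg/L

k_1 L₀/(k_r−k_1) = 0.240×54.6/(1.39−0.240) = 13.10/1.150 = 11.39 mg/L.
e^(−k_1 t) = e^(−0.240×2.300) = 0.5758; e^(−k_r t) = e^(−1.39×2.300) = 0.04088.
D = 11.39 × (0.5758 − 0.04088) + 4.23 × 0.04088 = 6.095 + 0.1729 = 6.268 mg/L.
DO = C_s − D = 9.02 − 6.268 = 2.752 mg/L.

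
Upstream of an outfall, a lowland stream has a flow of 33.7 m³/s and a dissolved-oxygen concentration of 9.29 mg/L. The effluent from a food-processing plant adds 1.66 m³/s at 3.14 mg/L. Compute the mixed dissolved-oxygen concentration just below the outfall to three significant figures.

9.00 mg/L

Flow-weighted mixing: C = (Q_r C_r + Q_w C_w)/(Q_r + Q_w)
= (33.7×9.29 + 1.66×3.14)/(33.7 + 1.66) = 318.3/35.36 = 9.001 mg/L.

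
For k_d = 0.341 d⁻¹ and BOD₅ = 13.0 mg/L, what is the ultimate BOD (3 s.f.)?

BOD₅ = L₀(1 − e^(−5k_d)) ⇒ L₀ = BOD₅ / (1 − e^(−5×0.341))
= 13.0 / (1 − 0.1818) = 13.0 / 0.8182 = 15.89 mg/L.

L₀ ≈ 15.9 mg/L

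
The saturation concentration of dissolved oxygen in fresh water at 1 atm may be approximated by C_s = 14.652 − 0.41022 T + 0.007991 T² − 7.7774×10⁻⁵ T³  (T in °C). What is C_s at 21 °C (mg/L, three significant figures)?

C_s = 14.652 − 0.41022×21 + 0.007991×21² − 7.7774×10⁻⁵×21³ = 8.841 mg/L.

C_s ≈ 8.84 mg/L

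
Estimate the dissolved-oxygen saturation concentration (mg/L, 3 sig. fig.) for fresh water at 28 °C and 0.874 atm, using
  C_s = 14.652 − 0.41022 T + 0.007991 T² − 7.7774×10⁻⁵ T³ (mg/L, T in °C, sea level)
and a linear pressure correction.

At sea level: C_s = 14.652 − 0.41022×28 + 0.007991×28² − 7.7774×10⁻⁵×28³ = 7.723 mg/L.
Pressure correction: C_s' = 7.723 × 0.874 = 6.750 mg/L.

C_s ≈ 6.75 mg/L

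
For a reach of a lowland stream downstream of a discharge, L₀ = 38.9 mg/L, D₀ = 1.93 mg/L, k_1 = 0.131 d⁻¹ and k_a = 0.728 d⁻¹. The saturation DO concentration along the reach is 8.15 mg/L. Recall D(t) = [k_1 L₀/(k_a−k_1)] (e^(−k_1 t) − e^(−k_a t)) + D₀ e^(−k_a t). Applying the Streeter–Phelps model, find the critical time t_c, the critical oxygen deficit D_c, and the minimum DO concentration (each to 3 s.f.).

t_c = [1/(k_a−k_1)] ln[(k_a/k_1)(1 − D₀(k_a−k_1)/(k_1 L₀))]
= [1/(0.728−0.131)] ln[(0.728/0.131)(1 − 1.93×0.5970/(0.131×38.9))]
= (1/0.5970) ln[5.557 × 0.7739] = 1.675 × ln(4.301) = 1.675 × 1.459 = 2.444 d.
L(t_c) = L₀ e^(−k_1 t_c) = 38.9 × 0.7261 = 28.24 mg/L, and at the critical point k_a D_c = k_1 L, so D_c = (0.131/0.728) × 28.24 = 5.082 mg/L.
Minimum DO = C_s − D_c = 8.15 − 5.082 = 3.068 mg/L.

t_c ≈ 2.44 d; D_c ≈ 5.08 mg/L; min DO ≈ 3.07 mg/L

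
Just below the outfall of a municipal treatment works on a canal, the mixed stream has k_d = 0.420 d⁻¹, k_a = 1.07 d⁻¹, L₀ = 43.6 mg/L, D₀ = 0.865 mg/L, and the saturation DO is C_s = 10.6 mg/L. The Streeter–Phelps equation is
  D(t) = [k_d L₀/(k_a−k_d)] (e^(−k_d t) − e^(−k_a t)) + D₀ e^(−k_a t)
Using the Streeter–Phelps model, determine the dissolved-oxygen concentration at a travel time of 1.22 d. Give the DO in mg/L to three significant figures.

DO ≈ 1.13 mg/L

k_d L₀/(k_a−k_d) = 0.420×43.6/(1.07−0.420) = 18.31/0.6500 = 28.17 mg/L.
e^(−k_d t) = e^(−0.420×1.220) = 0.5991; e^(−k_a t) = e^(−1.07×1.220) = 0.2711.
D = 28.17 × (0.5991 − 0.2711) + 0.865 × 0.2711 = 9.240 + 0.2345 = 9.475 mg/L.
DO = C_s − D = 10.6 − 9.475 = 1.125 mg/L.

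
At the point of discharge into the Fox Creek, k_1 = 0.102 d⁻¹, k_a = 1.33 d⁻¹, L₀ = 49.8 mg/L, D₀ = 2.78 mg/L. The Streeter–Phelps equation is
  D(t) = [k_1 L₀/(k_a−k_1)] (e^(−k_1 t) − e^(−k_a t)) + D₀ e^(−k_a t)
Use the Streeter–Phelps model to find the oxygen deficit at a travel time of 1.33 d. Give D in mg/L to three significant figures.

k_1 L₀/(k_a−k_1) = 0.102×49.8/(1.33−0.102) = 5.080/1.228 = 4.136 mg/L.
e^(−k_1 t) = e^(−0.102×1.330) = 0.8731; e^(−k_a t) = e^(−1.33×1.330) = 0.1705.
D = 4.136 × (0.8731 − 0.1705) + 2.78 × 0.1705 = 2.906 + 0.4740 = 3.380 mg/L.

D ≈ 3.38 mg/L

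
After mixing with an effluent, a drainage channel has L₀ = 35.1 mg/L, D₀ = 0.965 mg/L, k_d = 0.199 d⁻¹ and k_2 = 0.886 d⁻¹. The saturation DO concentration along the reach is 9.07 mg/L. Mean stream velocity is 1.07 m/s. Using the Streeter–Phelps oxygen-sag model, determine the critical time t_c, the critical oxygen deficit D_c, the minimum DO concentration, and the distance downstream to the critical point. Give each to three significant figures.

At the critical point dD/dt = 0, so k_d L₀ e^(−k_d t) = k_2 D. Substituting D(t) from the Streeter–Phelps equation and solving for t gives
t_c = ln[(k_2/k_d)(1 − D₀(k_2−k_d)/(k_d L₀))] / (k_2−k_d).
Here k_2−k_d = 0.6870 d⁻¹ and 1 − D₀(k_2−k_d)/(k_d L₀) = 1 − 0.965×0.6870/(0.199×35.1) = 0.9051, so
t_c = ln(4.452 × 0.9051) / 0.6870 = 1.394 / 0.6870 = 2.029 d.
D_c = (k_d/k_2) L₀ e^(−k_d t_c) = (0.199/0.886) × 35.1 × e^(−0.199×2.029) = 0.2246 × 35.1 × 0.6678 = 5.265 mg/L.
Minimum DO = C_s − D_c = 9.07 − 5.265 = 3.805 mg/L.
x_c = v t_c = 1.07 m/s × 2.029 d × 86400 s/d = 187500 m ≈ 188 km.

t_c ≈ 2.03 d; D_c ≈ 5.27 mg/L; min DO ≈ 3.80 mg/L; x_c ≈ 188 km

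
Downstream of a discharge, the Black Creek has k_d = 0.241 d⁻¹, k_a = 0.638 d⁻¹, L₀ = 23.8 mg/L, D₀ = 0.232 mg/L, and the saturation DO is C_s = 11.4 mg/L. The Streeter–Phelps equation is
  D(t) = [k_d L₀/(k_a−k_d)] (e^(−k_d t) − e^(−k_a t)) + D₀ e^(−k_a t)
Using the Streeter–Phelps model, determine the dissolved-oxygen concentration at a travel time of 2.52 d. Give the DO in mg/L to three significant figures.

DO ≈ 6.38 mg/L

k_d L₀/(k_a−k_d) = 0.241×23.8/(0.638−0.241) = 5.736/0.3970 = 14.45 mg/L.
e^(−k_d t) = e^(−0.241×2.520) = 0.5448; e^(−k_a t) = e^(−0.638×2.520) = 0.2003.
D = 14.45 × (0.5448 − 0.2003) + 0.232 × 0.2003 = 4.977 + 0.04648 = 5.023 mg/L.
DO = C_s − D = 11.4 − 5.023 = 6.377 mg/L.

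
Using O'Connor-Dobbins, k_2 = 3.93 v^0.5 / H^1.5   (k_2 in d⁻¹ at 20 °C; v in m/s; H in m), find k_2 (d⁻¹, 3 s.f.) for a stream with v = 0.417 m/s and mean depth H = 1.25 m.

k_2 ≈ 1.82 d⁻¹

k_2 = 3.93 × 0.417^0.5 / 1.25^1.5 = 3.93 × 0.6458 / 1.398 = 1.816 d⁻¹.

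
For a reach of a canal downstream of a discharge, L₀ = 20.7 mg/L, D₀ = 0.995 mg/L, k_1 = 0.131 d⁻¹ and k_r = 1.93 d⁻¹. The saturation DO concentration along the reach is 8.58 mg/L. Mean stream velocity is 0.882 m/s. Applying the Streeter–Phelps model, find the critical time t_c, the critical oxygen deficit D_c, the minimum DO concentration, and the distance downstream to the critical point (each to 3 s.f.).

t_c ≈ 0.895 d; D_c ≈ 1.25 mg/L; min DO ≈ 7.33 mg/L; x_c ≈ 68.2 km

At the critical point dD/dt = 0, so k_1 L₀ e^(−k_1 t) = k_r D. Substituting D(t) from the Streeter–Phelps equation and solving for t gives
t_c = ln[(k_r/k_1)(1 − D₀(k_r−k_1)/(k_1 L₀))] / (k_r−k_1).
Here k_r−k_1 = 1.799 d⁻¹ and 1 − D₀(k_r−k_1)/(k_1 L₀) = 1 − 0.995×1.799/(0.131×20.7) = 0.3399, so
t_c = ln(14.73 × 0.3399) / 1.799 = 1.611 / 1.799 = 0.8955 d.
D_c = (k_1/k_r) L₀ e^(−k_1 t_c) = (0.131/1.93) × 20.7 × e^(−0.131×0.8955) = 0.06788 × 20.7 × 0.8893 = 1.250 mg/L.
Minimum DO = C_s − D_c = 8.58 − 1.250 = 7.330 mg/L.
x_c = v t_c = 0.882 m/s × 0.8955 d × 86400 s/d = 68240 m ≈ 68.2 km.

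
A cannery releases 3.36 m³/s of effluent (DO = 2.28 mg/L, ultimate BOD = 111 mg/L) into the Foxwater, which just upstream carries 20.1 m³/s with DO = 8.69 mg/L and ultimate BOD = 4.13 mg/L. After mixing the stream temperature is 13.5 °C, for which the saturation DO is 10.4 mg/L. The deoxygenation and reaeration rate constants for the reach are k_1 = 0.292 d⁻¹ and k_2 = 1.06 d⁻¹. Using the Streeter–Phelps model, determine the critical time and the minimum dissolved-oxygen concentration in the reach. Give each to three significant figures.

Mixed DO = (20.1×8.69 + 3.36×2.28)/(20.1+3.36) = 182.3/23.46 = 7.772 mg/L.
Mixed L₀ = (20.1×4.13 + 3.36×111)/(23.46) = 456.0/23.46 = 19.44 mg/L.
Initial deficit D₀ = C_s − DO₀ = 10.4 − 7.772 = 2.628 mg/L.
t_c = (1/0.7680) ln[(1.06/0.292)(1 − 2.628×0.7680/(0.292×19.44))] = 1.302 × ln(2.339) = 1.106 d.
D_c = (0.292/1.06) × 19.44 × e^(−0.292×1.106) = 0.2755 × 19.44 × 0.7239 = 3.876 mg/L.
Minimum DO = 10.4 − 3.876 = 6.524 mg/L.

t_c ≈ 1.11 d; minimum DO ≈ 6.52 mg/L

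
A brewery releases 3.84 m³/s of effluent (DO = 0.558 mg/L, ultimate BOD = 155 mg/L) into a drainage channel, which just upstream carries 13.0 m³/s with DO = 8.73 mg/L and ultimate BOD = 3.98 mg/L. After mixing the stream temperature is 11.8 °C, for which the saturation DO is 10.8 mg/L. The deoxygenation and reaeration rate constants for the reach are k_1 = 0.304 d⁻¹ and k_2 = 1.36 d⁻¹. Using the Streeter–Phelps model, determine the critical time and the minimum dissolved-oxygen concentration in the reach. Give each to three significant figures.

Mixed DO = (13.0×8.73 + 3.84×0.558)/(13.0+3.84) = 115.6/16.84 = 6.867 mg/L.
Mixed L₀ = (13.0×3.98 + 3.84×155)/(16.84) = 646.9/16.84 = 38.42 mg/L.
Initial deficit D₀ = C_s − DO₀ = 10.8 − 6.867 = 3.933 mg/L.
t_c = (1/1.056) ln[(1.36/0.304)(1 − 3.933×1.056/(0.304×38.42))] = 0.9470 × ln(2.883) = 1.003 d.
D_c = (0.304/1.36) × 38.42 × e^(−0.304×1.003) = 0.2235 × 38.42 × 0.7373 = 6.331 mg/L.
Minimum DO = 10.8 − 6.331 = 4.469 mg/L.

t_c ≈ 1.00 d; minimum DO ≈ 4.47 mg/L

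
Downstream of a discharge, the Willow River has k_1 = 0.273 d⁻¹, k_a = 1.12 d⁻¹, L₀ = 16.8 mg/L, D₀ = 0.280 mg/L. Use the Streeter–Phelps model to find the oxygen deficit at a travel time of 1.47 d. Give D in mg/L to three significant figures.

D ≈ 2.64 mg/L

k_1 L₀/(k_a−k_1) = 0.273×16.8/(1.12−0.273) = 4.586/0.8470 = 5.415 mg/L.
e^(−k_1 t) = e^(−0.273×1.470) = 0.6694; e^(−k_a t) = e^(−1.12×1.470) = 0.1927.
D = 5.415 × (0.6694 − 0.1927) + 0.280 × 0.1927 = 2.581 + 0.05397 = 2.635 mg/L.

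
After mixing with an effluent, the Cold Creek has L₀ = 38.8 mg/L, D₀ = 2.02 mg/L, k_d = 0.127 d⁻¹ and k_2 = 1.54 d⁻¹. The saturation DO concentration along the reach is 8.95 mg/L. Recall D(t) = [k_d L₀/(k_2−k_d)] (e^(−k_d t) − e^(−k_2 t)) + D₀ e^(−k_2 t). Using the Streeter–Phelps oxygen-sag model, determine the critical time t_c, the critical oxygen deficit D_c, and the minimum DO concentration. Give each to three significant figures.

At the critical point dD/dt = 0, so k_d L₀ e^(−k_d t) = k_2 D. Substituting D(t) from the Streeter–Phelps equation and solving for t gives
t_c = ln[(k_2/k_d)(1 − D₀(k_2−k_d)/(k_d L₀))] / (k_2−k_d).
Here k_2−k_d = 1.413 d⁻¹ and 1 − D₀(k_2−k_d)/(k_d L₀) = 1 − 2.02×1.413/(0.127×38.8) = 0.4208, so
t_c = ln(12.13 × 0.4208) / 1.413 = 1.630 / 1.413 = 1.153 d.
L(t_c) = L₀ e^(−k_d t_c) = 38.8 × 0.8637 = 33.51 mg/L, and at the critical point k_2 D_c = k_d L, so D_c = (0.127/1.54) × 33.51 = 2.764 mg/L.
Minimum DO = C_s − D_c = 8.95 − 2.764 = 6.186 mg/L.

t_c ≈ 1.15 d; D_c ≈ 2.76 mg/L; min DO ≈ 6.19 mg/L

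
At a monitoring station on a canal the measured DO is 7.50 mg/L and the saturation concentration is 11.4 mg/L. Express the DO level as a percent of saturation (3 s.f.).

% saturation = C/C_s × 100 = 7.50/11.4 × 100 = 65.8 %.

65.8 % saturation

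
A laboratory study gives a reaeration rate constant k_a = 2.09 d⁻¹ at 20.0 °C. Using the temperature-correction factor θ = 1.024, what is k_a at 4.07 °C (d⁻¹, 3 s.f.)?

k_a(T₂) = k_a(T₁) · θ^(T₂−T₁) = 2.09 × 1.024^(4.07−20.0)
= 2.09 × 1.024^-15.9 = 2.09 × 0.6854 = 1.432 d⁻¹.

k_a ≈ 1.43 d⁻¹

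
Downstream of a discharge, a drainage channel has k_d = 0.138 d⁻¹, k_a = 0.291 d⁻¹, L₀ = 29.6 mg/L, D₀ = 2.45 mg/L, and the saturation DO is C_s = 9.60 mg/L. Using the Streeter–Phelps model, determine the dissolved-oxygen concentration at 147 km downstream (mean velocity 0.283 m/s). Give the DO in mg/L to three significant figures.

Travel time t = x/v = 147 km / (0.283 m/s) = 147000 m / 0.283 m/s = 519400 s = 6.012 d.
k_d L₀/(k_a−k_d) = 0.138×29.6/(0.291−0.138) = 4.085/0.1530 = 26.70 mg/L.
e^(−k_d t) = e^(−0.138×6.012) = 0.4362; e^(−k_a t) = e^(−0.291×6.012) = 0.1739.
D = 26.70 × (0.4362 − 0.1739) + 2.45 × 0.1739 = 7.004 + 0.4260 = 7.430 mg/L.
DO = C_s − D = 9.60 − 7.430 = 2.170 mg/L.

DO ≈ 2.17 mg/L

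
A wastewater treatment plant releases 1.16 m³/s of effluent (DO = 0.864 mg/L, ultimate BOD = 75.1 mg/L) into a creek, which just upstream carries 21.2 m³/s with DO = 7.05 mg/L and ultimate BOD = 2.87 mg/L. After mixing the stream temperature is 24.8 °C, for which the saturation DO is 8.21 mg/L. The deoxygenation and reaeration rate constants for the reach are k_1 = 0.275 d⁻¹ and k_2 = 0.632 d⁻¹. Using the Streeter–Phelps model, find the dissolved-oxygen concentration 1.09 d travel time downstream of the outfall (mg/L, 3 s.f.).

DO ≈ 6.25 mg/L

Mixed DO = (21.2×7.05 + 1.16×0.864)/(21.2+1.16) = 150.5/22.36 = 6.729 mg/L.
Mixed L₀ = (21.2×2.87 + 1.16×75.1)/(22.36) = 148.0/22.36 = 6.617 mg/L.
Initial deficit D₀ = C_s − DO₀ = 8.21 − 6.729 = 1.481 mg/L.
D(1.09) = [0.275×6.617/(0.632−0.275)](e^(−0.275×1.09) − e^(−0.632×1.09)) + 1.481 e^(−0.632×1.09)
= 5.097 × (0.7410 − 0.5021) + 1.481 × 0.5021 = 1.961 mg/L.
DO = 8.21 − 1.961 = 6.249 mg/L.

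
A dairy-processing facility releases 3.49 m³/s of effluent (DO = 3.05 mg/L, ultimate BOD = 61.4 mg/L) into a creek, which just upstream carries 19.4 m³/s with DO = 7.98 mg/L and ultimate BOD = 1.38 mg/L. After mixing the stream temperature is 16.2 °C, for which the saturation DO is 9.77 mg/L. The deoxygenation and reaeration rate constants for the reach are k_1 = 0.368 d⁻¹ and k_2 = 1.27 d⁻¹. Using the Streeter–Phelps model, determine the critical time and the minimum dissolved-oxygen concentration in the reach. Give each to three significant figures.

Mixed DO = (19.4×7.98 + 3.49×3.05)/(19.4+3.49) = 165.5/22.89 = 7.228 mg/L.
Mixed L₀ = (19.4×1.38 + 3.49×61.4)/(22.89) = 241.1/22.89 = 10.53 mg/L.
Initial deficit D₀ = C_s − DO₀ = 9.77 − 7.228 = 2.542 mg/L.
t_c = (1/0.9020) ln[(1.27/0.368)(1 − 2.542×0.9020/(0.368×10.53))] = 1.109 × ln(1.410) = 0.3806 d.
D_c = (0.368/1.27) × 10.53 × e^(−0.368×0.3806) = 0.2898 × 10.53 × 0.8693 = 2.653 mg/L.
Minimum DO = 9.77 − 2.653 = 7.117 mg/L.

t_c ≈ 0.381 d; minimum DO ≈ 7.12 mg/L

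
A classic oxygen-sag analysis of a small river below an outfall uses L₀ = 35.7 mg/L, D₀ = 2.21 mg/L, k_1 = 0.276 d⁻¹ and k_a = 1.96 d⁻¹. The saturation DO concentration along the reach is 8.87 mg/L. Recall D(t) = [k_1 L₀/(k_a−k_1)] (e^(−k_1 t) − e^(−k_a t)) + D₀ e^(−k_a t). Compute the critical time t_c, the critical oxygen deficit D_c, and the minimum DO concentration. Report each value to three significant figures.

With k_a/k_1 = 7.101 and 1 − D₀(k_a−k_1)/(k_1 L₀) = 0.6223,
t_c = ln(7.101 × 0.6223) / (1.96 − 0.276) = ln(4.419) / 1.684 = 1.486/1.684 = 0.8824 d.
D_c = (k_1/k_a) L₀ e^(−k_1 t_c) = (0.276/1.96) × 35.7 × e^(−0.276×0.8824) = 0.1408 × 35.7 × 0.7838 = 3.941 mg/L.
Minimum DO = C_s − D_c = 8.87 − 3.941 = 4.929 mg/L.

t_c ≈ 0.882 d; D_c ≈ 3.94 mg/L; min DO ≈ 4.93 mg/L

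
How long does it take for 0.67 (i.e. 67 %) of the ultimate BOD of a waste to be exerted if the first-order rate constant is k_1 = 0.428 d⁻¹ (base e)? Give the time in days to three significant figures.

t ≈ 2.59 d

y/L₀ = 1 − e^(−k_1 t) = 0.67 ⇒ e^(−k_1 t) = 0.330
t = −ln(0.330) / 0.428 = 1.109 / 0.428 = 2.590 d.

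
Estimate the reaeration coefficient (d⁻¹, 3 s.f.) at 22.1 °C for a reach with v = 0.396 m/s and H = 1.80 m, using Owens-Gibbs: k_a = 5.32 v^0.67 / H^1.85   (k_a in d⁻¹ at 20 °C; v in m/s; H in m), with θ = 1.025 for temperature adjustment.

k_a ≈ 1.02 d⁻¹

k_a(20) = 5.32 × 0.396^0.67 / 1.80^1.85 = 5.32 × 0.5376 / 2.967 = 0.9641 d⁻¹.
k_a(22.1) = 0.9641 × 1.025^(22.1−20) = 0.9641 × 1.053 = 1.015 d⁻¹.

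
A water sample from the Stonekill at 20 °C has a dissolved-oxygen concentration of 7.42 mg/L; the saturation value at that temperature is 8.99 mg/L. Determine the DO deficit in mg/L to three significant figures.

D ≈ 1.57 mg/L

D = C_s − C = 8.99 − 7.42 = 1.57 mg/L.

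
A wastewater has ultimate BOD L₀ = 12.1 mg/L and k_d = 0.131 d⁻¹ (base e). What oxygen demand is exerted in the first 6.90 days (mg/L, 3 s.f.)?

y ≈ 7.20 mg/L

y_t = L₀(1 − e^(−k_d t)) = 12.1 × (1 − e^(−0.131×6.90))
= 12.1 × (1 − 0.4050) = 12.1 × 0.5950 = 7.200 mg/L.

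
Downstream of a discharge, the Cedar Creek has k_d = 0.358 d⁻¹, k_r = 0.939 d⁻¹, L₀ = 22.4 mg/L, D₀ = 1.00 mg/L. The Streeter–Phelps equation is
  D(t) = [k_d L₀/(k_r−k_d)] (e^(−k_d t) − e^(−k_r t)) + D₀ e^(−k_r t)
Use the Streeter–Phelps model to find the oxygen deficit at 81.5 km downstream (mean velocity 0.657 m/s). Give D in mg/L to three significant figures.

D ≈ 4.93 mg/L

Travel time t = x/v = 81.5 km / (0.657 m/s) = 81500 m / 0.657 m/s = 124000 s = 1.436 d.
k_d L₀/(k_r−k_d) = 0.358×22.4/(0.939−0.358) = 8.019/0.5810 = 13.80 mg/L.
e^(−k_d t) = e^(−0.358×1.436) = 0.5981; e^(−k_r t) = e^(−0.939×1.436) = 0.2597.
D = 13.80 × (0.5981 − 0.2597) + 1.00 × 0.2597 = 4.671 + 0.2597 = 4.930 mg/L.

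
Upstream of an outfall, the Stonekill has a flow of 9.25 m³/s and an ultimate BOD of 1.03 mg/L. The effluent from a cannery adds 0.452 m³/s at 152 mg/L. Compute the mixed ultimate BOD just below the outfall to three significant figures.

Flow-weighted mixing: C = (Q_r C_r + Q_w C_w)/(Q_r + Q_w)
= (9.25×1.03 + 0.452×152)/(9.25 + 0.452) = 78.23/9.702 = 8.063 mg/L.

8.06 mg/L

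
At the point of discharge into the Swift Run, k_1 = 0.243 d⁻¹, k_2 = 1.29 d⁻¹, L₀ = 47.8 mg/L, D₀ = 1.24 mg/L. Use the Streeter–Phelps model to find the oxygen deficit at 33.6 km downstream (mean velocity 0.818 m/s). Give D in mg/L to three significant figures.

D ≈ 4.55 mg/L

Travel time t = x/v = 33.6 km / (0.818 m/s) = 33600 m / 0.818 m/s = 41080 s = 0.4754 d.
k_1 L₀/(k_2−k_1) = 0.243×47.8/(1.29−0.243) = 11.62/1.047 = 11.09 mg/L.
e^(−k_1 t) = e^(−0.243×0.4754) = 0.8909; e^(−k_2 t) = e^(−1.29×0.4754) = 0.5416.
D = 11.09 × (0.8909 − 0.5416) + 1.24 × 0.5416 = 3.875 + 0.6715 = 4.547 mg/L.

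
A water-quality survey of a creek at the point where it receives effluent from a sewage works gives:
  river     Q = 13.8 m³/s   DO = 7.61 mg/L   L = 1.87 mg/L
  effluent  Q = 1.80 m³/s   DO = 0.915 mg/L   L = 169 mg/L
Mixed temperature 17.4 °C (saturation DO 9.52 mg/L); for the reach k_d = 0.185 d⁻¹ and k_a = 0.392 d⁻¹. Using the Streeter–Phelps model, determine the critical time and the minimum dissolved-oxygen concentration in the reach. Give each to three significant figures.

Mixed DO = (13.8×7.61 + 1.80×0.915)/(13.8+1.80) = 106.7/15.60 = 6.838 mg/L.
Mixed L₀ = (13.8×1.87 + 1.80×169)/(15.60) = 330.0/15.60 = 21.15 mg/L.
Initial deficit D₀ = C_s − DO₀ = 9.52 − 6.838 = 2.682 mg/L.
t_c = (1/0.2070) ln[(0.392/0.185)(1 − 2.682×0.2070/(0.185×21.15))] = 4.831 × ln(1.818) = 2.888 d.
D_c = (0.185/0.392) × 21.15 × e^(−0.185×2.888) = 0.4719 × 21.15 × 0.5861 = 5.851 mg/L.
Minimum DO = 9.52 − 5.851 = 3.669 mg/L.

t_c ≈ 2.89 d; minimum DO ≈ 3.67 mg/L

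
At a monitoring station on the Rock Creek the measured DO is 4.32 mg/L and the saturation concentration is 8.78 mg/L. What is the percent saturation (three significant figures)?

49.2 % saturation

% saturation = C/C_s × 100 = 4.32/8.78 × 100 = 49.2 %.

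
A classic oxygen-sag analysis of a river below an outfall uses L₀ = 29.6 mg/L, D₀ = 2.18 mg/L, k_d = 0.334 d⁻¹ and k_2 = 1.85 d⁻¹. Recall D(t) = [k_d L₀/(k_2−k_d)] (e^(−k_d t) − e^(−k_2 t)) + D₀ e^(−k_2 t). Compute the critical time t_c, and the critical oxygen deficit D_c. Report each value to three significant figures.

t_c ≈ 0.861 d; D_c ≈ 4.01 mg/L

At the critical point dD/dt = 0, so k_d L₀ e^(−k_d t) = k_2 D. Substituting D(t) from the Streeter–Phelps equation and solving for t gives
t_c = ln[(k_2/k_d)(1 − D₀(k_2−k_d)/(k_d L₀))] / (k_2−k_d).
Here k_2−k_d = 1.516 d⁻¹ and 1 − D₀(k_2−k_d)/(k_d L₀) = 1 − 2.18×1.516/(0.334×29.6) = 0.6657, so
t_c = ln(5.539 × 0.6657) / 1.516 = 1.305 / 1.516 = 0.8608 d.
L(t_c) = L₀ e^(−k_d t_c) = 29.6 × 0.7501 = 22.20 mg/L, and at the critical point k_2 D_c = k_d L, so D_c = (0.334/1.85) × 22.20 = 4.009 mg/L.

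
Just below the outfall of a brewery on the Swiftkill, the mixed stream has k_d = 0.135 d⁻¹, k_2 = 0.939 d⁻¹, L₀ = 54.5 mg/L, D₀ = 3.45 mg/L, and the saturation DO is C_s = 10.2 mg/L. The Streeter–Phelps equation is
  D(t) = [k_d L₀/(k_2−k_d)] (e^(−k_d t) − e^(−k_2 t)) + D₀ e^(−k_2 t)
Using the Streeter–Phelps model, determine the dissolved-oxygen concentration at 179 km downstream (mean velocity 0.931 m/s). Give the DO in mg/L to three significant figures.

DO ≈ 4.13 mg/L

Travel time t = x/v = 179 km / (0.931 m/s) = 179000 m / 0.931 m/s = 192300 s = 2.225 d.
k_d L₀/(k_2−k_d) = 0.135×54.5/(0.939−0.135) = 7.358/0.8040 = 9.151 mg/L.
e^(−k_d t) = e^(−0.135×2.225) = 0.7405; e^(−k_2 t) = e^(−0.939×2.225) = 0.1237.
D = 9.151 × (0.7405 − 0.1237) + 3.45 × 0.1237 = 5.644 + 0.4269 = 6.071 mg/L.
DO = C_s − D = 10.2 − 6.071 = 4.129 mg/L.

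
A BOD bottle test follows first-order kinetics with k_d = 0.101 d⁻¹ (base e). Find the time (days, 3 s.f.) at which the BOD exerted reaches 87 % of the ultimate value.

t ≈ 20.2 d

y/L₀ = 1 − e^(−k_d t) = 0.87 ⇒ e^(−k_d t) = 0.130
t = −ln(0.130) / 0.101 = 2.040 / 0.101 = 20.20 d.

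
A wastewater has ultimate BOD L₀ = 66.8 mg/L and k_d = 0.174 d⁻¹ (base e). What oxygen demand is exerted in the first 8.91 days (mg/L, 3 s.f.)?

y_t = L₀(1 − e^(−k_d t)) = 66.8 × (1 − e^(−0.174×8.91))
= 66.8 × (1 − 0.2122) = 66.8 × 0.7878 = 52.63 mg/L.

y ≈ 52.6 mg/L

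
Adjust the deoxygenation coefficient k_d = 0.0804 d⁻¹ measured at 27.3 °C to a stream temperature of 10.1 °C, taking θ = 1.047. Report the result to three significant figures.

k_d ≈ 0.0365 d⁻¹

k_d(T₂) = k_d(T₁) · θ^(T₂−T₁) = 0.0804 × 1.047^(10.1−27.3)
= 0.0804 × 1.047^-17.2 = 0.0804 × 0.4539 = 0.03649 d⁻¹.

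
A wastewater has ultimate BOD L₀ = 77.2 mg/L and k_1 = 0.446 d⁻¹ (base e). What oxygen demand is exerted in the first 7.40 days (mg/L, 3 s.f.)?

y ≈ 74.4 mg/L

y_t = L₀(1 − e^(−k_1 t)) = 77.2 × (1 − e^(−0.446×7.40))
= 77.2 × (1 − 0.03687) = 77.2 × 0.9631 = 74.35 mg/L.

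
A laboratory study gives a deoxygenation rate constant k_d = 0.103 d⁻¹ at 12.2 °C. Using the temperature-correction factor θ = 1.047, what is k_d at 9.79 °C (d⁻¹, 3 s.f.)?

k_d(T₂) = k_d(T₁) · θ^(T₂−T₁) = 0.103 × 1.047^(9.79−12.2)
= 0.103 × 1.047^-2.41 = 0.103 × 0.8952 = 0.09221 d⁻¹.

k_d ≈ 0.0922 d⁻¹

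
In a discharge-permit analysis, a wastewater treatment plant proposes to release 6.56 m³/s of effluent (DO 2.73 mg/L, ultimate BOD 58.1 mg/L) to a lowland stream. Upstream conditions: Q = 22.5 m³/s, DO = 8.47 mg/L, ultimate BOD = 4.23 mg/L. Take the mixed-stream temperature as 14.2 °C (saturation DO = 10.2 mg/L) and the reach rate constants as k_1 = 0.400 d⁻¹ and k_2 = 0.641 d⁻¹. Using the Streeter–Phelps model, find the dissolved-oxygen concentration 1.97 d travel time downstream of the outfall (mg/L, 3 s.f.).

DO ≈ 4.67 mg/L

Mixed DO = (22.5×8.47 + 6.56×2.73)/(22.5+6.56) = 208.5/29.06 = 7.174 mg/L.
Mixed L₀ = (22.5×4.23 + 6.56×58.1)/(29.06) = 476.3/29.06 = 16.39 mg/L.
Initial deficit D₀ = C_s − DO₀ = 10.2 − 7.174 = 3.026 mg/L.
D(1.97) = [0.400×16.39/(0.641−0.400)](e^(−0.400×1.97) − e^(−0.641×1.97)) + 3.026 e^(−0.641×1.97)
= 27.20 × (0.4548 − 0.2829) + 3.026 × 0.2829 = 5.532 mg/L.
DO = 10.2 − 5.532 = 4.668 mg/L.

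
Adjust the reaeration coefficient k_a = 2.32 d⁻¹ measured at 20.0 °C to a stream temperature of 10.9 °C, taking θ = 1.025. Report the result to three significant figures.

k_a ≈ 1.85 d⁻¹

k_a(T₂) = k_a(T₁) · θ^(T₂−T₁) = 2.32 × 1.025^(10.9−20.0)
= 2.32 × 1.025^-9.10 = 2.32 × 0.7988 = 1.853 d⁻¹.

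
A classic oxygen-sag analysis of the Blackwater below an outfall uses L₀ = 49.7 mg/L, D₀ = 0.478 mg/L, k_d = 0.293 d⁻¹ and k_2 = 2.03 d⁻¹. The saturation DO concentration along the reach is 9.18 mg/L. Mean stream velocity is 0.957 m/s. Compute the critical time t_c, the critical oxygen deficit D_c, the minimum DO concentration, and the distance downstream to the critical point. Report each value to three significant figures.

At the critical point dD/dt = 0, so k_d L₀ e^(−k_d t) = k_2 D. Substituting D(t) from the Streeter–Phelps equation and solving for t gives
t_c = ln[(k_2/k_d)(1 − D₀(k_2−k_d)/(k_d L₀))] / (k_2−k_d).
Here k_2−k_d = 1.737 d⁻¹ and 1 − D₀(k_2−k_d)/(k_d L₀) = 1 − 0.478×1.737/(0.293×49.7) = 0.9430, so
t_c = ln(6.928 × 0.9430) / 1.737 = 1.877 / 1.737 = 1.081 d.
L(t_c) = L₀ e^(−k_d t_c) = 49.7 × 0.7286 = 36.21 mg/L, and at the critical point k_2 D_c = k_d L, so D_c = (0.293/2.03) × 36.21 = 5.227 mg/L.
Minimum DO = C_s − D_c = 9.18 − 5.227 = 3.953 mg/L.
x_c = v t_c = 0.957 m/s × 1.081 d × 86400 s/d = 89340 m ≈ 89.3 km.

t_c ≈ 1.08 d; D_c ≈ 5.23 mg/L; min DO ≈ 3.95 mg/L; x_c ≈ 89.3 km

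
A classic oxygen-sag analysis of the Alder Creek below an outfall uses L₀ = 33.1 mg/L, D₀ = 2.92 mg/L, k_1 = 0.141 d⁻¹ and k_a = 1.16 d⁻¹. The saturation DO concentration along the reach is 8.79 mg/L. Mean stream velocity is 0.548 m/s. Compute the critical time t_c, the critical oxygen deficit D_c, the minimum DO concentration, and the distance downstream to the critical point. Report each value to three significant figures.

t_c ≈ 1.07 d; D_c ≈ 3.46 mg/L; min DO ≈ 5.33 mg/L; x_c ≈ 50.8 km

With k_a/k_1 = 8.227 and 1 − D₀(k_a−k_1)/(k_1 L₀) = 0.3625,
t_c = ln(8.227 × 0.3625) / (1.16 − 0.141) = ln(2.982) / 1.019 = 1.093/1.019 = 1.072 d.
D_c = (k_1/k_a) L₀ e^(−k_1 t_c) = (0.141/1.16) × 33.1 × e^(−0.141×1.072) = 0.1216 × 33.1 × 0.8597 = 3.459 mg/L.
Minimum DO = C_s − D_c = 8.79 − 3.459 = 5.331 mg/L.
x_c = v t_c = 0.548 m/s × 1.072 d × 86400 s/d = 50770 m ≈ 50.8 km.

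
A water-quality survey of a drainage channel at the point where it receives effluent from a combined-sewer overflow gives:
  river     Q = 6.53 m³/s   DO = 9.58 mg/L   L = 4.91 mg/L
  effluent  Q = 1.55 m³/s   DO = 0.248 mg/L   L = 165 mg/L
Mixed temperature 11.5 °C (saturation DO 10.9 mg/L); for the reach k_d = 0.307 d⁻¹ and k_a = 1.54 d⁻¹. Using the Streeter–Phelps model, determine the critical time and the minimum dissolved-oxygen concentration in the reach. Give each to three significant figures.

Mixed DO = (6.53×9.58 + 1.55×0.248)/(6.53+1.55) = 62.94/8.080 = 7.790 mg/L.
Mixed L₀ = (6.53×4.91 + 1.55×165)/(8.080) = 287.8/8.080 = 35.62 mg/L.
Initial deficit D₀ = C_s − DO₀ = 10.9 − 7.790 = 3.110 mg/L.
t_c = (1/1.233) ln[(1.54/0.307)(1 − 3.110×1.233/(0.307×35.62))] = 0.8110 × ln(3.257) = 0.9577 d.
D_c = (0.307/1.54) × 35.62 × e^(−0.307×0.9577) = 0.1994 × 35.62 × 0.7453 = 5.292 mg/L.
Minimum DO = 10.9 − 5.292 = 5.608 mg/L.

t_c ≈ 0.958 d; minimum DO ≈ 5.61 mg/L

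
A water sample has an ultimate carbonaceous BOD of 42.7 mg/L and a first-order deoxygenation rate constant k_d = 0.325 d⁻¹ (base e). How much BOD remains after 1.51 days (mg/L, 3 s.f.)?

L ≈ 26.1 mg/L

L_t = L₀ e^(−k_d t) = 42.7 × e^(−0.325×1.51) = 42.7 × 0.6122 = 26.14 mg/L.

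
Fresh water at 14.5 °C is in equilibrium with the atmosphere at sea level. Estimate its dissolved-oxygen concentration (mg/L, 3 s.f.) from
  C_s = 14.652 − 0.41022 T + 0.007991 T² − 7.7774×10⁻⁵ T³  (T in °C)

C_s ≈ 10.1 mg/L

C_s = 14.652 − 0.41022×14.5 + 0.007991×14.5² − 7.7774×10⁻⁵×14.5³ = 10.15 mg/L.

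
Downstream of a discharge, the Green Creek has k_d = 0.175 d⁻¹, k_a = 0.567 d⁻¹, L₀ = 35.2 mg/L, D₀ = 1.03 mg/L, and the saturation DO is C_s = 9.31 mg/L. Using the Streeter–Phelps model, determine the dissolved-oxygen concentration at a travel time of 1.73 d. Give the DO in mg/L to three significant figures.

k_d L₀/(k_a−k_d) = 0.175×35.2/(0.567−0.175) = 6.160/0.3920 = 15.71 mg/L.
e^(−k_d t) = e^(−0.175×1.730) = 0.7388; e^(−k_a t) = e^(−0.567×1.730) = 0.3750.
D = 15.71 × (0.7388 − 0.3750) + 1.03 × 0.3750 = 5.717 + 0.3862 = 6.103 mg/L.
DO = C_s − D = 9.31 − 6.103 = 3.207 mg/L.

DO ≈ 3.21 mg/L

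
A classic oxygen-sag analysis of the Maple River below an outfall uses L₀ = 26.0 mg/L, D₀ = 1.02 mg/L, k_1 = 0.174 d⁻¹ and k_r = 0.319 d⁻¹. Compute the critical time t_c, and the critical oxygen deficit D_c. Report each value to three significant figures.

With k_r/k_1 = 1.833 and 1 − D₀(k_r−k_1)/(k_1 L₀) = 0.9673,
t_c = ln(1.833 × 0.9673) / (0.319 − 0.174) = ln(1.773) / 0.1450 = 0.5729/0.1450 = 3.951 d.
L(t_c) = L₀ e^(−k_1 t_c) = 26.0 × 0.5028 = 13.07 mg/L, and at the critical point k_r D_c = k_1 L, so D_c = (0.174/0.319) × 13.07 = 7.131 mg/L.

t_c ≈ 3.95 d; D_c ≈ 7.13 mg/L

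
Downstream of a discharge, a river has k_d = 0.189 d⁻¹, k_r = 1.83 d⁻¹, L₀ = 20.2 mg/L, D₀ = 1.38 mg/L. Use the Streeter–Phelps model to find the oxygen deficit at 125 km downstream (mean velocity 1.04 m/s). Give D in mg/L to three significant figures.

Travel time t = x/v = 125 km / (1.04 m/s) = 125000 m / 1.04 m/s = 120200 s = 1.391 d.
k_d L₀/(k_r−k_d) = 0.189×20.2/(1.83−0.189) = 3.818/1.641 = 2.327 mg/L.
e^(−k_d t) = e^(−0.189×1.391) = 0.7688; e^(−k_r t) = e^(−1.83×1.391) = 0.07842.
D = 2.327 × (0.7688 − 0.07842) + 1.38 × 0.07842 = 1.606 + 0.1082 = 1.714 mg/L.

D ≈ 1.71 mg/L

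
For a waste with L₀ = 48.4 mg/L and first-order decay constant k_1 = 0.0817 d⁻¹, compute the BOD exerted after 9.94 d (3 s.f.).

y ≈ 26.9 mg/L

y_t = L₀(1 − e^(−k_1 t)) = 48.4 × (1 − e^(−0.0817×9.94))
= 48.4 × (1 − 0.4439) = 48.4 × 0.5561 = 26.91 mg/L.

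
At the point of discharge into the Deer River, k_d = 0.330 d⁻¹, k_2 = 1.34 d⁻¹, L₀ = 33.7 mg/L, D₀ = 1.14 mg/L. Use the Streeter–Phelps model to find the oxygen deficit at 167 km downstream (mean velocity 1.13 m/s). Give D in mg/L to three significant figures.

D ≈ 5.26 mg/L

Travel time t = x/v = 167 km / (1.13 m/s) = 167000 m / 1.13 m/s = 147800 s = 1.711 d.
k_d L₀/(k_2−k_d) = 0.330×33.7/(1.34−0.330) = 11.12/1.010 = 11.01 mg/L.
e^(−k_d t) = e^(−0.330×1.711) = 0.5687; e^(−k_2 t) = e^(−1.34×1.711) = 0.1011.
D = 11.01 × (0.5687 − 0.1011) + 1.14 × 0.1011 = 5.149 + 0.1152 = 5.264 mg/L.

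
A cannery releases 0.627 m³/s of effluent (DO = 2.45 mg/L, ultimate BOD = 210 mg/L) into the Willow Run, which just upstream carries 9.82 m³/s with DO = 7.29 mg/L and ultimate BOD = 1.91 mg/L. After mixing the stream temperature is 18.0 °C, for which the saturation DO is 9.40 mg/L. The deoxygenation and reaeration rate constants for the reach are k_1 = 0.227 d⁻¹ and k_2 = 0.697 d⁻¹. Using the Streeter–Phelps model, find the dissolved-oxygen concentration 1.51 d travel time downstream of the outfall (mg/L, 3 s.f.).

DO ≈ 6.05 mg/L

Mixed DO = (9.82×7.29 + 0.627×2.45)/(9.82+0.627) = 73.12/10.45 = 7.000 mg/L.
Mixed L₀ = (9.82×1.91 + 0.627×210)/(10.45) = 150.4/10.45 = 14.40 mg/L.
Initial deficit D₀ = C_s − DO₀ = 9.40 − 7.000 = 2.400 mg/L.
D(1.51) = [0.227×14.40/(0.697−0.227)](e^(−0.227×1.51) − e^(−0.697×1.51)) + 2.400 e^(−0.697×1.51)
= 6.954 × (0.7098 − 0.3491) + 2.400 × 0.3491 = 3.347 mg/L.
DO = 9.40 − 3.347 = 6.053 mg/L.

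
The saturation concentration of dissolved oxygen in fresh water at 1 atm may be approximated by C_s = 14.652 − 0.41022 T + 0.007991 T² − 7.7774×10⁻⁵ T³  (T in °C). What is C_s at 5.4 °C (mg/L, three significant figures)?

C_s = 14.652 − 0.41022×5.4 + 0.007991×5.4² − 7.7774×10⁻⁵×5.4³ = 12.66 mg/L.

C_s ≈ 12.7 mg/L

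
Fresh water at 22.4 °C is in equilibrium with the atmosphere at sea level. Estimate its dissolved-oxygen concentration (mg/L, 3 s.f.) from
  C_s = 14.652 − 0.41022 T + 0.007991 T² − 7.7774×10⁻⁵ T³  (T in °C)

C_s = 14.652 − 0.41022×22.4 + 0.007991×22.4² − 7.7774×10⁻⁵×22.4³ = 8.599 mg/L.

C_s ≈ 8.60 mg/L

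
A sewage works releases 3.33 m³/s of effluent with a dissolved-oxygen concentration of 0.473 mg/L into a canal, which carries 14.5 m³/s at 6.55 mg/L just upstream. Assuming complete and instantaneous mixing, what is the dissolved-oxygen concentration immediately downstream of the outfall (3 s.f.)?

5.42 mg/L

Flow-weighted mixing: C = (Q_r C_r + Q_w C_w)/(Q_r + Q_w)
= (14.5×6.55 + 3.33×0.473)/(14.5 + 3.33) = 96.55/17.83 = 5.415 mg/L.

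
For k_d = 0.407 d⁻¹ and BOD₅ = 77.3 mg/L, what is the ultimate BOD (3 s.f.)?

L₀ ≈ 88.9 mg/L

BOD₅ = L₀(1 − e^(−5k_d)) ⇒ L₀ = BOD₅ / (1 − e^(−5×0.407))
= 77.3 / (1 − 0.1307) = 77.3 / 0.8693 = 88.92 mg/L.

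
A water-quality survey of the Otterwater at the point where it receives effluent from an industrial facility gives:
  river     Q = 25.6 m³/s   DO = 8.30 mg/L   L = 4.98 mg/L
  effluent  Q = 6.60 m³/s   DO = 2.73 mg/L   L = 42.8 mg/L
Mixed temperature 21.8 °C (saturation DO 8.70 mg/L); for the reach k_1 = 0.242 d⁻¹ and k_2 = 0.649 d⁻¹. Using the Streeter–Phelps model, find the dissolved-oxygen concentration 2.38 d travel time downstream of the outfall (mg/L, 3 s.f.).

Mixed DO = (25.6×8.30 + 6.60×2.73)/(25.6+6.60) = 230.5/32.20 = 7.158 mg/L.
Mixed L₀ = (25.6×4.98 + 6.60×42.8)/(32.20) = 410.0/32.20 = 12.73 mg/L.
Initial deficit D₀ = C_s − DO₀ = 8.70 − 7.158 = 1.542 mg/L.
D(2.38) = [0.242×12.73/(0.649−0.242)](e^(−0.242×2.38) − e^(−0.649×2.38)) + 1.542 e^(−0.649×2.38)
= 7.570 × (0.5622 − 0.2134) + 1.542 × 0.2134 = 2.969 mg/L.
DO = 8.70 − 2.969 = 5.731 mg/L.

DO ≈ 5.73 mg/L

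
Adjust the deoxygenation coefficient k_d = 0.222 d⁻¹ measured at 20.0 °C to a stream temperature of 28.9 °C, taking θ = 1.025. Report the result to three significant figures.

k_d(T₂) = k_d(T₁) · θ^(T₂−T₁) = 0.222 × 1.025^(28.9−20.0)
= 0.222 × 1.025^8.90 = 0.222 × 1.246 = 0.2766 d⁻¹.

k_d ≈ 0.277 d⁻¹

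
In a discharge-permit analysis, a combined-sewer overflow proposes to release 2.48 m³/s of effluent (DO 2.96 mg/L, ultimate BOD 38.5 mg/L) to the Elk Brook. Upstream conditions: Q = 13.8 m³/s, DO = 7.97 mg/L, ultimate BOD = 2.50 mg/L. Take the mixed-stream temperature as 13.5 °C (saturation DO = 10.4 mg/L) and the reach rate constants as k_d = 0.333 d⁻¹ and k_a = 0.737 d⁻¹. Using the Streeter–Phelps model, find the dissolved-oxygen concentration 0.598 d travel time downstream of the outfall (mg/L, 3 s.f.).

Mixed DO = (13.8×7.97 + 2.48×2.96)/(13.8+2.48) = 117.3/16.28 = 7.207 mg/L.
Mixed L₀ = (13.8×2.50 + 2.48×38.5)/(16.28) = 130.0/16.28 = 7.984 mg/L.
Initial deficit D₀ = C_s − DO₀ = 10.4 − 7.207 = 3.193 mg/L.
D(0.598) = [0.333×7.984/(0.737−0.333)](e^(−0.333×0.598) − e^(−0.737×0.598)) + 3.193 e^(−0.737×0.598)
= 6.581 × (0.8194 − 0.6436) + 3.193 × 0.6436 = 3.212 mg/L.
DO = 10.4 − 3.212 = 7.188 mg/L.

DO ≈ 7.19 mg/L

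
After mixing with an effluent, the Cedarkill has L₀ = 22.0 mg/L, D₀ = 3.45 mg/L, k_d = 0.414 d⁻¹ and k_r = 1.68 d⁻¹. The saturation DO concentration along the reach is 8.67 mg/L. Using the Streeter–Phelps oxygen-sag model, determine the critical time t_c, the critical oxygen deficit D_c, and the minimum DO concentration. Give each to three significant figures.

t_c ≈ 0.591 d; D_c ≈ 4.25 mg/L; min DO ≈ 4.42 mg/L

At the critical point dD/dt = 0, so k_d L₀ e^(−k_d t) = k_r D. Substituting D(t) from the Streeter–Phelps equation and solving for t gives
t_c = ln[(k_r/k_d)(1 − D₀(k_r−k_d)/(k_d L₀))] / (k_r−k_d).
Here k_r−k_d = 1.266 d⁻¹ and 1 − D₀(k_r−k_d)/(k_d L₀) = 1 − 3.45×1.266/(0.414×22.0) = 0.5205, so
t_c = ln(4.058 × 0.5205) / 1.266 = 0.7476 / 1.266 = 0.5905 d.
L(t_c) = L₀ e^(−k_d t_c) = 22.0 × 0.7831 = 17.23 mg/L, and at the critical point k_r D_c = k_d L, so D_c = (0.414/1.68) × 17.23 = 4.246 mg/L.
Minimum DO = C_s − D_c = 8.67 − 4.246 = 4.424 mg/L.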